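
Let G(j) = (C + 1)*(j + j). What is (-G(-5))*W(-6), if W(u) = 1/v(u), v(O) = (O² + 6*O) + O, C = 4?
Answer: -25/3 ≈ -8.3333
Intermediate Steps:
G(j) = 10*j (G(j) = (4 + 1)*(j + j) = 5*(2*j) = 10*j)
v(O) = O² + 7*O
W(u) = 1/(u*(7 + u))
(-G(-5))*W(-6) = (-10*(-5))*(1/((-6)*(7 - 6))) = (-1*(-50))*(-⅙/1) = 50*(-⅙*1) = 50*(-⅙) = -25/3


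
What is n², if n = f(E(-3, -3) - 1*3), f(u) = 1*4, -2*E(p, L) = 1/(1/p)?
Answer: 16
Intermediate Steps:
E(p, L) = -p/2
f(u) = 4
n = 4
n² = 4² = 16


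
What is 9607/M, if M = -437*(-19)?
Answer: 9607/8303 ≈ 1.1571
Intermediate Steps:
M = 8303
9607/M = 9607/8303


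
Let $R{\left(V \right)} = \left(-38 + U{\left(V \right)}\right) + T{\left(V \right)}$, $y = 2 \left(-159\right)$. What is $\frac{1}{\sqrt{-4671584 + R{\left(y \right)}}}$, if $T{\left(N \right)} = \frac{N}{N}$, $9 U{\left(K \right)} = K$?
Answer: $- \frac{i \sqrt{42044907}}{14014969} \approx - 0.00046266 i$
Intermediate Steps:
$U{\left(K \right)} = \frac{K}{9}$
$T{\left(N \right)} = 1$
$y = -318$
$R{\left(V \right)} = -37 + \frac{V}{9}$ ($R{\left(V \right)} = \left(-38 + \frac{V}{9}\right) + 1 = -37 + \frac{V}{9}$)
$\frac{1}{\sqrt{-4671584 + R{\left(y \right)}}} = \frac{1}{\sqrt{-4671584 + \left(-37 + \frac{1}{9} \left(-318\right)\right)}} = \frac{1}{\sqrt{-4671584 - \frac{217}{3}}} = \frac{1}{\sqrt{- \frac{14014969}{3}}} = \frac{1}{\frac{1}{3} i \sqrt{42044907}} = - \frac{i \sqrt{42044907}}{14014969}$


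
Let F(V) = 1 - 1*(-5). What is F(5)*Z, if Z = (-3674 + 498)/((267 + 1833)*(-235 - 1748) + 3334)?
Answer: 9528/2080483 ≈ 0.0045797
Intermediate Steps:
F(V) = 6 (F(V) = 1 + 5 = 6)
Z = 1588/2080483 (Z = -3176/(2100*(-1983) + 3334) = -3176/(-4164300 + 3334) = -3176/(-4160966) = -3176*(-1/4160966) = 1588/2080483 ≈ 0.00076328)
F(5)*Z = 6*(1588/2080483) = 9528/2080483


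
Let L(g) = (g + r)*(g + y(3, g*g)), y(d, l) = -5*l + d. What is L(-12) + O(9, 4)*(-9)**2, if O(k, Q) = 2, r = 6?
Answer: 4536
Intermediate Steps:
y(d, l) = d - 5*l
L(g) = (6 + g)*(3 + g - 5*g**2) (L(g) = (g + 6)*(g + (3 - 5*g*g)) = (6 + g)*(g + (3 - 5*g**2)) = (6 + g)*(3 + g - 5*g**2))
L(-12) + O(9, 4)*(-9)**2 = (18 - 29*(-12)**2 - 5*(-12)**3 + 9*(-12)) + 2*(-9)**2 = (18 - 29*144 - 5*(-1728) - 108) + 2*81 = (18 - 4176 + 8640 - 108) + 162 = 4374 + 162 = 4536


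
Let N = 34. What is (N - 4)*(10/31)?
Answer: 300/31 ≈ 9.6774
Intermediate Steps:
(N - 4)*(10/31) = (34 - 4)*(10/31) = 30*(10*(1/31)) = 30*(10/31) = 300/31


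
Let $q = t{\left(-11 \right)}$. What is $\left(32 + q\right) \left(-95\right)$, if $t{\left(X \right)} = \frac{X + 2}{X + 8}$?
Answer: $-3325$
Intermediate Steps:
$t{\left(X \right)} = \frac{2 + X}{8 + X}$
$q = 3$ ($q = \frac{2 - 11}{8 - 11} = \frac{1}{-3} \left(-9\right) = \left(- \frac{1}{3}\right) \left(-9\right) = 3$)
$\left(32 + q\right) \left(-95\right) = \left(32 + 3\right) \left(-95\right) = 35 \left(-95\right) = -3325$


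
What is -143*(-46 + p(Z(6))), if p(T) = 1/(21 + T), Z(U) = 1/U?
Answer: 834548/127 ≈ 6571.2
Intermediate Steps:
-143*(-46 + p(Z(6))) = -143*(-46 + 1/(21 + 1/6)) = -143*(-46 + 1/(127/6)) = -143*(-46 + 6/127) = -143*(-5836/127) = 834548/127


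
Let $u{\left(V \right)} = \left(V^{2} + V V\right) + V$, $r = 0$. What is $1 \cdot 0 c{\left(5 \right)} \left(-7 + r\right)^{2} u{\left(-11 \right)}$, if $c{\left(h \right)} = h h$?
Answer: $0$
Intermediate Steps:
$c{\left(h \right)} = h^{2}$
$u{\left(V \right)} = V + 2 V^{2}$ ($u{\left(V \right)} = \left(V^{2} + V^{2}\right) + V = 2 V^{2} + V = V + 2 V^{2}$)
$1 \cdot 0 c{\left(5 \right)} \left(-7 + r\right)^{2} u{\left(-11 \right)} = 1 \cdot 0 \cdot 5^{2} \left(-7 + 0\right)^{2} \left(- 11 \left(1 + 2 \left(-11\right)\right)\right) = 0 \cdot 25 \left(-7\right)^{2} \left(- 11 \left(1 - 22\right)\right) = 0 \cdot 49 \left(\left(-11\right) \left(-21\right)\right) = 0 \cdot 231 = 0$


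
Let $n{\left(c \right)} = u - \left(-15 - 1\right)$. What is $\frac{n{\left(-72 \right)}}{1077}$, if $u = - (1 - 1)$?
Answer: $\frac{16}{1077} \approx 0.014856$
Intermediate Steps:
$u = 0$ ($u = \left(-1\right) 0 = 0$)
$n{\left(c \right)} = 16$ ($n{\left(c \right)} = 0 - \left(-15 - 1\right) = 0 - -16 = 0 + 16 = 16$)
$\frac{n{\left(-72 \right)}}{1077} = \frac{16}{1077}$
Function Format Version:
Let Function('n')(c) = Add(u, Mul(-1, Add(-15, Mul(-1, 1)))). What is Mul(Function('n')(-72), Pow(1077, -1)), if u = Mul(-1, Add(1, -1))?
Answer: Rational(16, 1077) ≈ 0.014856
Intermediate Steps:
u = 0 (u = Mul(-1, 0) = 0)
Function('n')(c) = 16 (Function('n')(c) = Add(0, Mul(-1, Add(-15, Mul(-1, 1)))) = Add(0, Mul(-1, Add(-15, -1))) = Add(0, Mul(-1, -16)) = Add(0, 16) = 16)
Mul(Function('n')(-72), Pow(1077, -1)) = Mul(16, Pow(1077, -1)) = Mul(16, Rational(1, 1077)) = Rational(16, 1077)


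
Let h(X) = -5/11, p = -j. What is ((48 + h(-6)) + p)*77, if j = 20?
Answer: 2121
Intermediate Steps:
p = -20 (p = -1*20 = -20)
h(X) = -5/11 (h(X) = -5*1/11 = -5/11)
((48 + h(-6)) + p)*77 = ((48 - 5/11) - 20)*77 = (523/11 - 20)*77 = (303/11)*77 = 2121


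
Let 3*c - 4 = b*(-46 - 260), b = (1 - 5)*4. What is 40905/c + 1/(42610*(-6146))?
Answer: 4590962039/183316742 ≈ 25.044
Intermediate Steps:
b = -16 (b = -4*4 = -16)
c = 4900/3 (c = 4/3 + (-16*(-46 - 260))/3 = 4/3 + (-16*(-306))/3 = 4/3 + (1/3)*4896 = 4/3 + 1632 = 4900/3 ≈ 1633.3)
40905/c + 1/(42610*(-6146)) = 40905/(4900/3) + 1/(42610*(-6146)) = 40905*(3/4900) + (1/42610)*(-1/6146) = 24543/980 - 1/261881060 = 4590962039/183316742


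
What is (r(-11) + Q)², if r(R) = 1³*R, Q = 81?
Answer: 4900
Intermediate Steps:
r(R) = R (r(R) = 1*R = R)
(r(-11) + Q)² = (-11 + 81)² = 70² = 4900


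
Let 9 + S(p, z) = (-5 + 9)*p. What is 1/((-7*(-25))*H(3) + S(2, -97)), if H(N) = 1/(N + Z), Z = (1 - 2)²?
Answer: 4/171 ≈ 0.023392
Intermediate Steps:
Z = 1 (Z = (-1)² = 1)
H(N) = 1/(1 + N) (H(N) = 1/(N + 1) = 1/(1 + N))
S(p, z) = -9 + 4*p (S(p, z) = -9 + (-5 + 9)*p = -9 + 4*p)
1/((-7*(-25))*H(3) + S(2, -97)) = 1/((-7*(-25))/(1 + 3) + (-9 + 4*2)) = 1/(175/4 + (-9 + 8)) = 1/(175*(¼) - 1) = 1/(175/4 - 1) = 1/(171/4) = 4/171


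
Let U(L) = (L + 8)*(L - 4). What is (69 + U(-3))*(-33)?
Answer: -1122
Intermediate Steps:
U(L) = (-4 + L)*(8 + L) (U(L) = (8 + L)*(-4 + L) = (-4 + L)*(8 + L))
(69 + U(-3))*(-33) = (69 + (-32 + (-3)² + 4*(-3)))*(-33) = (69 + (-32 + 9 - 12))*(-33) = (69 - 35)*(-33) = 34*(-33) = -1122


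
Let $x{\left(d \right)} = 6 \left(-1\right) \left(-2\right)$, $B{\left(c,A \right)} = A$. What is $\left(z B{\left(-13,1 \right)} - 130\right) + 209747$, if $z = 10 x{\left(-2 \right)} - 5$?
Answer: $209732$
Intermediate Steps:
$x{\left(d \right)} = 12$ ($x{\left(d \right)} = \left(-6\right) \left(-2\right) = 12$)
$z = 115$ ($z = 10 \cdot 12 - 5 = 120 - 5 = 115$)
$\left(z B{\left(-13,1 \right)} - 130\right) + 209747 = \left(115 \cdot 1 - 130\right) + 209747 = \left(115 - 130\right) + 209747 = -15 + 209747 = 209732$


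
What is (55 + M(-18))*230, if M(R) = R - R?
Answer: 12650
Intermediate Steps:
M(R) = 0
(55 + M(-18))*230 = (55 + 0)*230 = 55*230 = 12650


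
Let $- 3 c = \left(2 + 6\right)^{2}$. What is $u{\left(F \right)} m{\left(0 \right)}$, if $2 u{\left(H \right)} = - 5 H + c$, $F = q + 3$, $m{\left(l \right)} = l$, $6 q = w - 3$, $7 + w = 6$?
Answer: $0$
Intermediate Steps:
$w = -1$ ($w = -7 + 6 = -1$)
$q = - \frac{2}{3}$ ($q = \frac{-1 - 3}{6} = \frac{1}{6} \left(-4\right) = - \frac{2}{3} \approx -0.66667$)
$c = - \frac{64}{3}$ ($c = - \frac{\left(2 + 6\right)^{2}}{3} = - \frac{8^{2}}{3} = \left(- \frac{1}{3}\right) 64 = - \frac{64}{3} \approx -21.333$)
$F = \frac{7}{3}$ ($F = - \frac{2}{3} + 3 = \frac{7}{3} \approx 2.3333$)
$u{\left(H \right)} = - \frac{32}{3} - \frac{5 H}{2}$ ($u{\left(H \right)} = \frac{- 5 H - \frac{64}{3}}{2} = \frac{- \frac{64}{3} - 5 H}{2} = - \frac{32}{3} - \frac{5 H}{2}$)
$u{\left(F \right)} m{\left(0 \right)} = \left(- \frac{32}{3} - \frac{35}{6}\right) 0 = \left(- \frac{33}{2}\right) 0 = 0$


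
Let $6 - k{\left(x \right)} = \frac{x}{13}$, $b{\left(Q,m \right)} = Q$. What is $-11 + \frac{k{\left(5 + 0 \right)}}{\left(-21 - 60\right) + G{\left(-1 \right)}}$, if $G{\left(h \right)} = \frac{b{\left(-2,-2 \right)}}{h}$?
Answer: $- \frac{11370}{1027} \approx -11.071$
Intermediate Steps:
$G{\left(h \right)} = - \frac{2}{h}$
$k{\left(x \right)} = 6 - \frac{x}{13}$
$-11 + \frac{k{\left(5 + 0 \right)}}{\left(-21 - 60\right) + G{\left(-1 \right)}} = -11 + \frac{6 - \frac{5 + 0}{13}}{\left(-21 - 60\right) - \frac{2}{-1}} = -11 + \frac{6 - \frac{5}{13}}{\left(-21 - 60\right) - -2} = -11 + \frac{6 - \frac{5}{13}}{-81 + 2} = -11 + \frac{1}{-79} \cdot \frac{73}{13} = -11 - \frac{73}{1027} = - \frac{11370}{1027}$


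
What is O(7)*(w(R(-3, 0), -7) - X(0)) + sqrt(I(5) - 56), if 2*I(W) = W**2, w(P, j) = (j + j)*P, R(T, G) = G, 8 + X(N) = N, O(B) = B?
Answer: 56 + I*sqrt(174)/2 ≈ 56.0 + 6.5955*I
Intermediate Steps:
X(N) = -8 + N
w(P, j) = 2*P*j (w(P, j) = (2*j)*P = 2*P*j)
I(W) = W**2/2
O(7)*(w(R(-3, 0), -7) - X(0)) + sqrt(I(5) - 56) = 7*(2*0*(-7) - (-8 + 0)) + sqrt((1/2)*5**2 - 56) = 7*(0 - 1*(-8)) + sqrt((1/2)*25 - 56) = 7*(0 + 8) + sqrt(25/2 - 56) = 7*8 + sqrt(-87/2) = 56 + I*sqrt(174)/2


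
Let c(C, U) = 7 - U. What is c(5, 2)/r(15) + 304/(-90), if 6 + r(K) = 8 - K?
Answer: -2201/585 ≈ -3.7624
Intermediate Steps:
r(K) = 2 - K (r(K) = -6 + (8 - K) = 2 - K)
c(5, 2)/r(15) + 304/(-90) = (7 - 1*2)/(2 - 1*15) + 304/(-90) = (7 - 2)/(2 - 15) + 304*(-1/90) = 5/(-13) - 152/45 = 5*(-1/13) - 152/45 = -5/13 - 152/45 = -2201/585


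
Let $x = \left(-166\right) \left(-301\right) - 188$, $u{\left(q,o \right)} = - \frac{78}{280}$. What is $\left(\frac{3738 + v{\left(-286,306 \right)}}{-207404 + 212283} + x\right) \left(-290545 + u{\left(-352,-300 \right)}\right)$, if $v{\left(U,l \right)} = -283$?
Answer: $- \frac{9879075347329463}{683060} \approx -1.4463 \cdot 10^{10}$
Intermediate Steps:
$u{\left(q,o \right)} = - \frac{39}{140}$ ($u{\left(q,o \right)} = \left(-78\right) \frac{1}{280} = - \frac{39}{140}$)
$x = 49778$ ($x = 49966 - 188 = 49778$)
$\left(\frac{3738 + v{\left(-286,306 \right)}}{-207404 + 212283} + x\right) \left(-290545 + u{\left(-352,-300 \right)}\right) = \left(\frac{3738 - 283}{-207404 + 212283} + 49778\right) \left(-290545 - \frac{39}{140}\right) = \left(\frac{3455}{4879} + 49778\right) \left(- \frac{40676339}{140}\right) = \frac{242870317}{4879} \left(- \frac{40676339}{140}\right) = - \frac{9879075347329463}{683060}$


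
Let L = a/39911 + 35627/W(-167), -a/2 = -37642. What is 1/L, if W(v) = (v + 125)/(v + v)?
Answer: 838131/237460416863 ≈ 3.5296e-6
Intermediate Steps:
a = 75284 (a = -2*(-37642) = 75284)
W(v) = (125 + v)/(2*v) (W(v) = (125 + v)/((2*v)) = (125 + v)*(1/(2*v)) = (125 + v)/(2*v))
L = 237460416863/838131 (L = 75284/39911 + 35627/(((½)*(125 - 167)/(-167))) = 75284*(1/39911) + 35627/(((½)*(-1/167)*(-42))) = 75284/39911 + 35627/(21/167) = 75284/39911 + 35627*(167/21) = 75284/39911 + 5949709/21 = 237460416863/838131 ≈ 2.8332e+5)
1/L = 1/(237460416863/838131) = 838131/237460416863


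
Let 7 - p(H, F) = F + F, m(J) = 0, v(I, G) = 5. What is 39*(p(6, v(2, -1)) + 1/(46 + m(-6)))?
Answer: -5343/46 ≈ -116.15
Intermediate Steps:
p(H, F) = 7 - 2*F (p(H, F) = 7 - (F + F) = 7 - 2*F)
39*(p(6, v(2, -1)) + 1/(46 + m(-6))) = 39*((7 - 2*5) + 1/(46 + 0)) = 39*((7 - 10) + 1/46) = 39*(-3 + 1/46) = 39*(-137/46) = -5343/46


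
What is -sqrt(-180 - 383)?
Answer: -I*sqrt(563) ≈ -23.728*I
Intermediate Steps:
-sqrt(-180 - 383) = -sqrt(-563) = -I*sqrt(563)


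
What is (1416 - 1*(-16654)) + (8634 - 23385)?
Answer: 3319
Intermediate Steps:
(1416 - 1*(-16654)) + (8634 - 23385) = (1416 + 16654) - 14751 = 18070 - 14751 = 3319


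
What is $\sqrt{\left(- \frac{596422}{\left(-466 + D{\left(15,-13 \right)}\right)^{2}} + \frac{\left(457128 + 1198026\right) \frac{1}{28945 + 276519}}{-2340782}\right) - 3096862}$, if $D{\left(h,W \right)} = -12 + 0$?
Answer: $\frac{i \sqrt{5652493162892712818964725462666282}}{42722721812668} \approx 1759.8 i$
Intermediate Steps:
$D{\left(h,W \right)} = -12$
$\sqrt{\left(- \frac{596422}{\left(-466 + D{\left(15,-13 \right)}\right)^{2}} + \frac{\left(457128 + 1198026\right) \frac{1}{28945 + 276519}}{-2340782}\right) - 3096862} = \sqrt{\left(- \frac{596422}{\left(-466 - 12\right)^{2}} + \frac{\left(457128 + 1198026\right) \frac{1}{28945 + 276519}}{-2340782}\right) - 3096862} = \sqrt{\left(- \frac{596422}{\left(-478\right)^{2}} + \frac{1655154}{305464} \left(- \frac{1}{2340782}\right)\right) - 3096862} = \sqrt{\left(- \frac{596422}{228484} + 1655154 \cdot \frac{1}{305464} \left(- \frac{1}{2340782}\right)\right) - 3096862} = \sqrt{\left(\left(-596422\right) \frac{1}{228484} + \frac{827577}{152732} \left(- \frac{1}{2340782}\right)\right) - 3096862} = \sqrt{\left(- \frac{298211}{114242} - \frac{827577}{357512316424}\right) - 3096862} = \sqrt{- \frac{53307099968584549}{20421461026455304} - 3096862} = \sqrt{- \frac{63242499944410394240597}{20421461026455304}} = \frac{i \sqrt{5652493162892712818964725462666282}}{42722721812668}$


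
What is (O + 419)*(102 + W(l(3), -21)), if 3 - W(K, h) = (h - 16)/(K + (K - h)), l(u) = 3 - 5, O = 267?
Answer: 1249892/17 ≈ 73523.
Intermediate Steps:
l(u) = -2
W(K, h) = 3 - (-16 + h)/(-h + 2*K) (W(K, h) = 3 - (h - 16)/(K + (K - h)) = 3 - (-16 + h)/(-h + 2*K))
(O + 419)*(102 + W(l(3), -21)) = (267 + 419)*(102 + 2*(8 - 2*(-21) + 3*(-2))/(-1*(-21) + 2*(-2))) = 686*(102 + 2*(8 + 42 - 6)/(21 - 4)) = 686*(102 + 2*44/17) = 686*(102 + 2*(1/17)*44) = 686*(102 + 88/17) = 686*(1822/17) = 1249892/17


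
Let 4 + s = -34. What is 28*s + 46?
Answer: -1018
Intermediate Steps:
s = -38 (s = -4 - 34 = -38)
28*s + 46 = 28*(-38) + 46 = -1064 + 46 = -1018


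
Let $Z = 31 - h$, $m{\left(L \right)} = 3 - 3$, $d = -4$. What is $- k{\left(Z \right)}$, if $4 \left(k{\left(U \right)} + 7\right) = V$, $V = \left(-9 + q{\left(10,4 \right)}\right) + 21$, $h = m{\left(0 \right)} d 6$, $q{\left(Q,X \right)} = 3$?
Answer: $\frac{13}{4} \approx 3.25$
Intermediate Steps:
$m{\left(L \right)} = 0$
$h = 0$ ($h = 0 \left(-4\right) 6 = 0 \cdot 6 = 0$)
$V = 15$ ($V = \left(-9 + 3\right) + 21 = -6 + 21 = 15$)
$Z = 31$ ($Z = 31 - 0 = 31 + 0 = 31$)
$k{\left(U \right)} = - \frac{13}{4}$ ($k{\left(U \right)} = -7 + \frac{1}{4} \cdot 15 = -7 + \frac{15}{4} = - \frac{13}{4}$)
$- k{\left(Z \right)} = \left(-1\right) \left(- \frac{13}{4}\right) = \frac{13}{4}$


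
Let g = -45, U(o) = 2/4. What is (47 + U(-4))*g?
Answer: -4275/2 ≈ -2137.5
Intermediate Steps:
U(o) = 1/2 (U(o) = 2*(1/4) = 1/2)
(47 + U(-4))*g = (47 + 1/2)*(-45) = (95/2)*(-45) = -4275/2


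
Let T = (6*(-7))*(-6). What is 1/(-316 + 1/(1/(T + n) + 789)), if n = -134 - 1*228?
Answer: -86789/27425214 ≈ -0.0031646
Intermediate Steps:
T = 252 (T = -42*(-6) = 252)
n = -362 (n = -134 - 228 = -362)
1/(-316 + 1/(1/(T + n) + 789)) = 1/(-316 + 1/(1/(252 - 362) + 789)) = 1/(-316 + 1/(1/(-110) + 789)) = 1/(-316 + 1/(-1/110 + 789)) = 1/(-316 + 1/(86789/110)) = 1/(-316 + 110/86789) = 1/(-27425214/86789) = -86789/27425214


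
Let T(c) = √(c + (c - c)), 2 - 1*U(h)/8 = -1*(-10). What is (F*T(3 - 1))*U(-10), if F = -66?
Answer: 4224*√2 ≈ 5973.6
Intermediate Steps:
U(h) = -64 (U(h) = 16 - (-8)*(-10) = 16 - 8*10 = 16 - 80 = -64)
T(c) = √c (T(c) = √(c + 0) = √c)
(F*T(3 - 1))*U(-10) = -66*√(3 - 1)*(-64) = -66*√2*(-64) = 4224*√2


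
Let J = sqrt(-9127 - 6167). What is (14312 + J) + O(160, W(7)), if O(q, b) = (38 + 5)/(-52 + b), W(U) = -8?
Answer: 858677/60 + I*sqrt(15294) ≈ 14311.0 + 123.67*I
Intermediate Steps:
J = I*sqrt(15294) (J = sqrt(-15294) = I*sqrt(15294) ≈ 123.67*I)
O(q, b) = 43/(-52 + b)
(14312 + J) + O(160, W(7)) = (14312 + I*sqrt(15294)) + 43/(-52 - 8) = (14312 + I*sqrt(15294)) + 43/(-60) = (14312 + I*sqrt(15294)) + 43*(-1/60) = (14312 + I*sqrt(15294)) - 43/60 = 858677/60 + I*sqrt(15294)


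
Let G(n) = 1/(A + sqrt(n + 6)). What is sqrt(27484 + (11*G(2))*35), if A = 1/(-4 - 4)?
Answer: 2*sqrt(-6101 + 109936*sqrt(2))/sqrt(-1 + 16*sqrt(2)) ≈ 166.21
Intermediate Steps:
A = -1/8 (A = 1/(-8) = -1/8 ≈ -0.12500)
G(n) = 1/(-1/8 + sqrt(6 + n)) (G(n) = 1/(-1/8 + sqrt(n + 6)) = 1/(-1/8 + sqrt(6 + n)))
sqrt(27484 + (11*G(2))*35) = sqrt(27484 + (11*(8/(-1 + 8*sqrt(6 + 2))))*35) = sqrt(27484 + (11*(8/(-1 + 8*sqrt(8))))*35) = sqrt(27484 + (11*(8/(-1 + 8*(2*sqrt(2)))))*35) = sqrt(27484 + (11*(8/(-1 + 16*sqrt(2))))*35) = sqrt(27484 + (88/(-1 + 16*sqrt(2)))*35) = sqrt(27484 + 3080/(-1 + 16*sqrt(2)))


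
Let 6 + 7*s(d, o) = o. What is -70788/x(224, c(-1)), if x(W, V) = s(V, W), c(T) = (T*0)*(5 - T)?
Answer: -247758/109 ≈ -2273.0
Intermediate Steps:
s(d, o) = -6/7 + o/7
c(T) = 0 (c(T) = 0*(5 - T) = 0)
x(W, V) = -6/7 + W/7
-70788/x(224, c(-1)) = -70788/(-6/7 + (⅐)*224) = -70788/(-6/7 + 32) = -70788/218/7 = -70788*7/218 = -247758/109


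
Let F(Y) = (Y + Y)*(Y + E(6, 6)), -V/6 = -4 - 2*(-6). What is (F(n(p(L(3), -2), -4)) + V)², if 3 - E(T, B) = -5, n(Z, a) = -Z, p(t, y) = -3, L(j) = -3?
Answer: 324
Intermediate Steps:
E(T, B) = 8 (E(T, B) = 3 - 1*(-5) = 3 + 5 = 8)
V = -48 (V = -6*(-4 - 2*(-6)) = -6*(-4 + 12) = -6*8 = -48)
F(Y) = 2*Y*(8 + Y) (F(Y) = (Y + Y)*(Y + 8) = (2*Y)*(8 + Y) = 2*Y*(8 + Y))
(F(n(p(L(3), -2), -4)) + V)² = (2*(-1*(-3))*(8 - 1*(-3)) - 48)² = (2*3*(8 + 3) - 48)² = (2*3*11 - 48)² = (66 - 48)² = 18² = 324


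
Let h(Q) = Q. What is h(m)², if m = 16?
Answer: 256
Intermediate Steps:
h(m)² = 16² = 256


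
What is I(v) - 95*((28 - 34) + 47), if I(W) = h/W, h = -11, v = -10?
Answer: -38939/10 ≈ -3893.9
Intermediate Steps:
I(W) = -11/W
I(v) - 95*((28 - 34) + 47) = -11/(-10) - 95*((28 - 34) + 47) = -11*(-1/10) - 95*(-6 + 47) = 11/10 - 95*41 = 11/10 - 3895 = -38939/10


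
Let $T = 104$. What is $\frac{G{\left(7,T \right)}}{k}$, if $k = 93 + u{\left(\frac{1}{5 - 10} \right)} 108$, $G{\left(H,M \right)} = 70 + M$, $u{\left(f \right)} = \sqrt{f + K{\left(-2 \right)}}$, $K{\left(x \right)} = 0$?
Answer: $\frac{8990}{6101} - \frac{2088 i \sqrt{5}}{6101} \approx 1.4735 - 0.76527 i$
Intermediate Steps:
$u{\left(f \right)} = \sqrt{f}$ ($u{\left(f \right)} = \sqrt{f + 0} = \sqrt{f}$)
$k = 93 + \frac{108 i \sqrt{5}}{5}$ ($k = 93 + \sqrt{\frac{1}{5 - 10}} \cdot 108 = 93 + \sqrt{\frac{1}{-5}} \cdot 108 = 93 + \sqrt{- \frac{1}{5}} \cdot 108 = 93 + \frac{i \sqrt{5}}{5} \cdot 108 = 93 + \frac{108 i \sqrt{5}}{5} \approx 93.0 + 48.299 i$)
$\frac{G{\left(7,T \right)}}{k} = \frac{70 + 104}{93 + \frac{108 i \sqrt{5}}{5}} = \frac{174}{93 + \frac{108 i \sqrt{5}}{5}}$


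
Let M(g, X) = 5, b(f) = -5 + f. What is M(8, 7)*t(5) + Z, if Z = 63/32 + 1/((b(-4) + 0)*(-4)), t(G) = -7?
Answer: -9505/288 ≈ -33.003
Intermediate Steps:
Z = 575/288 (Z = 63/32 + 1/(((-5 - 4) + 0)*(-4)) = 63*(1/32) + 1/((-9 + 0)*(-4)) = 63/32 + 1/(-9*(-4)) = 63/32 + 1/36 = 575/288 ≈ 1.9965)
M(8, 7)*t(5) + Z = 5*(-7) + 575/288 = -35 + 575/288 = -9505/288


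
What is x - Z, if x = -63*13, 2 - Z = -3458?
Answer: -4279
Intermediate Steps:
Z = 3460 (Z = 2 - 1*(-3458) = 2 + 3458 = 3460)
x = -819
x - Z = -819 - 1*3460 = -819 - 3460 = -4279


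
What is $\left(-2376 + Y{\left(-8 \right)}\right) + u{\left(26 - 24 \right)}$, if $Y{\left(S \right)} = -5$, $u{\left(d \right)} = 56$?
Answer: $-2325$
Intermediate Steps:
$\left(-2376 + Y{\left(-8 \right)}\right) + u{\left(26 - 24 \right)} = \left(-2376 - 5\right) + 56 = -2381 + 56 = -2325$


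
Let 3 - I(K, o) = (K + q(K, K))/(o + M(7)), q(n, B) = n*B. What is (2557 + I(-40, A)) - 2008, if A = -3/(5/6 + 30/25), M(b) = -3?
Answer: 6304/7 ≈ 900.57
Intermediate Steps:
q(n, B) = B*n
A = -90/61 (A = -3/(5*(⅙) + 30*(1/25)) = -3/(⅚ + 6/5) = -3/61/30 = -3*30/61 = -90/61 ≈ -1.4754)
I(K, o) = 3 - (K + K²)/(-3 + o) (I(K, o) = 3 - (K + K*K)/(o - 3) = 3 - (K + K²)/(-3 + o))
(2557 + I(-40, A)) - 2008 = (2557 + (-9 - 1*(-40) - 1*(-40)² + 3*(-90/61))/(-3 - 90/61)) - 2008 = (2557 + (-9 + 40 - 1*1600 - 270/61)/(-273/61)) - 2008 = (2557 - 61*(-9 + 40 - 1600 - 270/61)/273) - 2008 = (2557 - 61/273*(-95979/61)) - 2008 = (2557 + 2461/7) - 2008 = 20360/7 - 2008 = 6304/7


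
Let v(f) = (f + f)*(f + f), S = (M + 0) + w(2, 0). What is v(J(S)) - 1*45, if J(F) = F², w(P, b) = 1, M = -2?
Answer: -41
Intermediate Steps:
S = -1 (S = (-2 + 0) + 1 = -2 + 1 = -1)
v(f) = 4*f² (v(f) = (2*f)*(2*f) = 4*f²)
v(J(S)) - 1*45 = 4*((-1)²)² - 1*45 = 4*1² - 45 = 4*1 - 45 = 4 - 45 = -41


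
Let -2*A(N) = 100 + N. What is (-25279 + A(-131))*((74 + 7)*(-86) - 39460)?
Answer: 1172883251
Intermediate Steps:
A(N) = -50 - N/2 (A(N) = -(100 + N)/2 = -50 - N/2)
(-25279 + A(-131))*((74 + 7)*(-86) - 39460) = (-25279 + (-50 - 1/2*(-131)))*((74 + 7)*(-86) - 39460) = (-25279 + (-50 + 131/2))*(81*(-86) - 39460) = (-25279 + 31/2)*(-6966 - 39460) = -50527/2*(-46426) = 1172883251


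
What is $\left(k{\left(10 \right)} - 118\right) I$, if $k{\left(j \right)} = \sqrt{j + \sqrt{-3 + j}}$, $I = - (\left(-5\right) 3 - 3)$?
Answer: $-2124 + 18 \sqrt{10 + \sqrt{7}} \approx -2060.0$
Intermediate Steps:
$I = 18$ ($I = - (-15 - 3) = \left(-1\right) \left(-18\right) = 18$)
$\left(k{\left(10 \right)} - 118\right) I = \left(\sqrt{10 + \sqrt{-3 + 10}} - 118\right) 18 = \left(\sqrt{10 + \sqrt{7}} - 118\right) 18 = \left(-118 + \sqrt{10 + \sqrt{7}}\right) 18 = -2124 + 18 \sqrt{10 + \sqrt{7}}$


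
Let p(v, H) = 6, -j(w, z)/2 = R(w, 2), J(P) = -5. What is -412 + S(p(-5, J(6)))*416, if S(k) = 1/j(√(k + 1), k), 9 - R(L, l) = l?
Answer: -3092/7 ≈ -441.71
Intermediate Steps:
R(L, l) = 9 - l
j(w, z) = -14 (j(w, z) = -2*(9 - 1*2) = -2*(9 - 2) = -2*7 = -14)
S(k) = -1/14 (S(k) = 1/(-14) = -1/14)
-412 + S(p(-5, J(6)))*416 = -412 - 1/14*416 = -412 - 208/7 = -3092/7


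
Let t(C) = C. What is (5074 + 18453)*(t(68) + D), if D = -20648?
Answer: -484185660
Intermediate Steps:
(5074 + 18453)*(t(68) + D) = (5074 + 18453)*(68 - 20648) = 23527*(-20580) = -484185660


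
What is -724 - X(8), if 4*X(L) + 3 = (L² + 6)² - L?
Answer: -7785/4 ≈ -1946.3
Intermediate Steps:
X(L) = -¾ - L/4 + (6 + L²)²/4 (X(L) = -¾ + ((L² + 6)² - L)/4 = -¾ + ((6 + L²)² - L)/4 = -¾ + (-L/4 + (6 + L²)²/4) = -¾ - L/4 + (6 + L²)²/4)
-724 - X(8) = -724 - (-¾ - ¼*8 + (6 + 8²)²/4) = -724 - (-¾ - 2 + (6 + 64)²/4) = -724 - (-¾ - 2 + (¼)*70²) = -724 - (-¾ - 2 + (¼)*4900) = -724 - (-¾ - 2 + 1225) = -724 - 1*4889/4 = -724 - 4889/4 = -7785/4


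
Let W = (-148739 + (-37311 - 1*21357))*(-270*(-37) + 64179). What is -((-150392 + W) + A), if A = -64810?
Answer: 15383384985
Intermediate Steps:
W = -15383169783 (W = (-148739 + (-37311 - 21357))*(9990 + 64179) = (-148739 - 58668)*74169 = -207407*74169 = -15383169783)
-((-150392 + W) + A) = -((-150392 - 15383169783) - 64810) = -(-15383320175 - 64810) = -1*(-15383384985) = 15383384985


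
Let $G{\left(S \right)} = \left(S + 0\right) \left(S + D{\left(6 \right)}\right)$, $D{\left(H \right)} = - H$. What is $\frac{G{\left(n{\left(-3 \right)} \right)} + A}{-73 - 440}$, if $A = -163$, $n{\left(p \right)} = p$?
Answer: $\frac{136}{513} \approx 0.26511$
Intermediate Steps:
$G{\left(S \right)} = S \left(-6 + S\right)$ ($G{\left(S \right)} = \left(S + 0\right) \left(S - 6\right) = S \left(S - 6\right) = S \left(-6 + S\right)$)
$\frac{G{\left(n{\left(-3 \right)} \right)} + A}{-73 - 440} = \frac{- 3 \left(-6 - 3\right) - 163}{-73 - 440} = \frac{\left(-3\right) \left(-9\right) - 163}{-513} = \left(27 - 163\right) \left(- \frac{1}{513}\right) = \left(-136\right) \left(- \frac{1}{513}\right) = \frac{136}{513}$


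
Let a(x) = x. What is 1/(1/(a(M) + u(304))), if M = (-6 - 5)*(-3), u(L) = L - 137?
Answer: 200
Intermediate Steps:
u(L) = -137 + L
M = 33 (M = -11*(-3) = 33)
1/(1/(a(M) + u(304))) = 1/(1/(33 + (-137 + 304))) = 1/(1/(33 + 167)) = 1/(1/200) = 200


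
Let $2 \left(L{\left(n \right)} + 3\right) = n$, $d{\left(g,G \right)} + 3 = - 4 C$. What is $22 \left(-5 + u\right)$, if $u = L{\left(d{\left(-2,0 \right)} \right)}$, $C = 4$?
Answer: $-385$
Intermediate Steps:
$d{\left(g,G \right)} = -19$ ($d{\left(g,G \right)} = -3 - 16 = -19$)
$L{\left(n \right)} = -3 + \frac{n}{2}$
$u = - \frac{25}{2}$ ($u = -3 + \frac{1}{2} \left(-19\right) = -3 - \frac{19}{2} = - \frac{25}{2} \approx -12.5$)
$22 \left(-5 + u\right) = 22 \left(-5 - \frac{25}{2}\right) = 22 \left(- \frac{35}{2}\right) = -385$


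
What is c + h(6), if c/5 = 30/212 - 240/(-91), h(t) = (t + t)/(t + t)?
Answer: 143671/9646 ≈ 14.894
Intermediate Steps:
h(t) = 1 (h(t) = (2*t)/((2*t)) = (2*t)*(1/(2*t)) = 1)
c = 134025/9646 (c = 5*(30/212 - 240/(-91)) = 5*(30*(1/212) - 240*(-1/91)) = 5*(15/106 + 240/91) = 5*(26805/9646) = 134025/9646 ≈ 13.894)
c + h(6) = 134025/9646 + 1 = 143671/9646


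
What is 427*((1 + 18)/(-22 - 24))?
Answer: -8113/46 ≈ -176.37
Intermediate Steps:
427*((1 + 18)/(-22 - 24)) = 427*(19/(-46)) = 427*(19*(-1/46)) = 427*(-19/46) = -8113/46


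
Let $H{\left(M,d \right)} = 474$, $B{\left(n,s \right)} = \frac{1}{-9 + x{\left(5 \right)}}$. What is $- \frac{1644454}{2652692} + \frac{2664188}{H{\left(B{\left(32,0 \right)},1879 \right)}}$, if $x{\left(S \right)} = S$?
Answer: $\frac{252374668675}{44906286} \approx 5620.0$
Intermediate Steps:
$B{\left(n,s \right)} = - \frac{1}{4}$ ($B{\left(n,s \right)} = \frac{1}{-9 + 5} = \frac{1}{-4} = - \frac{1}{4}$)
$- \frac{1644454}{2652692} + \frac{2664188}{H{\left(B{\left(32,0 \right)},1879 \right)}} = - \frac{1644454}{2652692} + \frac{2664188}{474} = \left(-1644454\right) \frac{1}{2652692} + 2664188 \cdot \frac{1}{474} = - \frac{117461}{189478} + \frac{1332094}{237} = \frac{252374668675}{44906286}$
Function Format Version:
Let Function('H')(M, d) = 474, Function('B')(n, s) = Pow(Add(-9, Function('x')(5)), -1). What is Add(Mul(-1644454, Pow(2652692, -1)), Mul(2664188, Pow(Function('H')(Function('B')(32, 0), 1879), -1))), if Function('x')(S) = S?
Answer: Rational(252374668675, 44906286) ≈ 5620.0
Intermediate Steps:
Function('B')(n, s) = Rational(-1, 4) (Function('B')(n, s) = Pow(Add(-9, 5), -1) = Pow(-4, -1) = Rational(-1, 4))
Add(Mul(-1644454, Pow(2652692, -1)), Mul(2664188, Pow(Function('H')(Function('B')(32, 0), 1879), -1))) = Add(Mul(-1644454, Pow(2652692, -1)), Mul(2664188, Pow(474, -1))) = Add(Mul(-1644454, Rational(1, 2652692)), Mul(2664188, Rational(1, 474))) = Add(Rational(-117461, 189478), Rational(1332094, 237)) = Rational(252374668675, 44906286)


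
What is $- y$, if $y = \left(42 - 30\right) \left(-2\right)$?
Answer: $24$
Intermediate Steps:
$y = -24$ ($y = 12 \left(-2\right) = -24$)
$- y = \left(-1\right) \left(-24\right) = 24$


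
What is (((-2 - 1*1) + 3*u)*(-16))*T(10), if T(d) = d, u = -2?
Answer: 1440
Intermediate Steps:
(((-2 - 1*1) + 3*u)*(-16))*T(10) = (((-2 - 1*1) + 3*(-2))*(-16))*10 = (((-2 - 1) - 6)*(-16))*10 = ((-3 - 6)*(-16))*10 = -9*(-16)*10 = 144*10 = 1440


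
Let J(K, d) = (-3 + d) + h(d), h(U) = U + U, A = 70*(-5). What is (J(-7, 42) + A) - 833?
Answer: -1060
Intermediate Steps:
A = -350
h(U) = 2*U
J(K, d) = -3 + 3*d (J(K, d) = (-3 + d) + 2*d = -3 + 3*d)
(J(-7, 42) + A) - 833 = ((-3 + 3*42) - 350) - 833 = ((-3 + 126) - 350) - 833 = (123 - 350) - 833 = -227 - 833 = -1060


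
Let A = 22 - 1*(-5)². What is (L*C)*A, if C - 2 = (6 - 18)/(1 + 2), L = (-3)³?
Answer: -162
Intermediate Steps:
L = -27
C = -2 (C = 2 + (6 - 18)/(1 + 2) = 2 - 12/3 = 2 - 12*⅓ = 2 - 4 = -2)
A = -3 (A = 22 - 1*25 = 22 - 25 = -3)
(L*C)*A = -27*(-2)*(-3) = 54*(-3) = -162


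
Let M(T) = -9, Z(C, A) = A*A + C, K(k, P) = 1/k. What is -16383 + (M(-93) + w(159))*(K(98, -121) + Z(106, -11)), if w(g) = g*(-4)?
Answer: -15954849/98 ≈ -1.6280e+5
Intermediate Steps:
Z(C, A) = C + A**2 (Z(C, A) = A**2 + C = C + A**2)
w(g) = -4*g
-16383 + (M(-93) + w(159))*(K(98, -121) + Z(106, -11)) = -16383 + (-9 - 4*159)*(1/98 + (106 + (-11)**2)) = -16383 + (-9 - 636)*(1/98 + (106 + 121)) = -16383 - 645*(1/98 + 227) = -16383 - 645*22247/98 = -16383 - 14349315/98 = -15954849/98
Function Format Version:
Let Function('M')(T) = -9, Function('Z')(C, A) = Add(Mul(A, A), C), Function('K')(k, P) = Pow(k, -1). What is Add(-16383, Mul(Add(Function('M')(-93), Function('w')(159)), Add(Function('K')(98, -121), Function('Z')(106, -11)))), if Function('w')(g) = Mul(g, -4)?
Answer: Rational(-15954849, 98) ≈ -1.6280e+5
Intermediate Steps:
Function('Z')(C, A) = Add(C, Pow(A, 2)) (Function('Z')(C, A) = Add(Pow(A, 2), C) = Add(C, Pow(A, 2)))
Function('w')(g) = Mul(-4, g)
Add(-16383, Mul(Add(Function('M')(-93), Function('w')(159)), Add(Function('K')(98, -121), Function('Z')(106, -11)))) = Add(-16383, Mul(Add(-9, Mul(-4, 159)), Add(Pow(98, -1), Add(106, Pow(-11, 2))))) = Add(-16383, Mul(Add(-9, -636), Add(Rational(1, 98), Add(106, 121)))) = Add(-16383, Mul(-645, Add(Rational(1, 98), 227))) = Add(-16383, Mul(-645, Rational(22247, 98))) = Add(-16383, Rational(-14349315, 98)) = Rational(-15954849, 98)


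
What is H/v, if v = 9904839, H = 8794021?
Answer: 8794021/9904839 ≈ 0.88785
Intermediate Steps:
H/v = 8794021/9904839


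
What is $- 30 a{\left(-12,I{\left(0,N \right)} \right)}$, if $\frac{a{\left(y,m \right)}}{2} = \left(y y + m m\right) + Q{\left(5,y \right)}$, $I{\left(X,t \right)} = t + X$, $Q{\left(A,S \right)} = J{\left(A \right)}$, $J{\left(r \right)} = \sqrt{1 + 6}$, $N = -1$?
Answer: $-8700 - 60 \sqrt{7} \approx -8858.8$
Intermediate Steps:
$J{\left(r \right)} = \sqrt{7}$
$Q{\left(A,S \right)} = \sqrt{7}$
$I{\left(X,t \right)} = X + t$
$a{\left(y,m \right)} = 2 \sqrt{7} + 2 m^{2} + 2 y^{2}$ ($a{\left(y,m \right)} = 2 \left(\left(y y + m m\right) + \sqrt{7}\right) = 2 \left(\left(y^{2} + m^{2}\right) + \sqrt{7}\right) = 2 \left(\left(m^{2} + y^{2}\right) + \sqrt{7}\right) = 2 \left(\sqrt{7} + m^{2} + y^{2}\right) = 2 \sqrt{7} + 2 m^{2} + 2 y^{2}$)
$- 30 a{\left(-12,I{\left(0,N \right)} \right)} = - 30 \left(2 \sqrt{7} + 2 \left(0 - 1\right)^{2} + 2 \left(-12\right)^{2}\right) = - 30 \left(2 \sqrt{7} + 2 \left(-1\right)^{2} + 2 \cdot 144\right) = - 30 \left(2 \sqrt{7} + 2 \cdot 1 + 288\right) = - 30 \left(2 \sqrt{7} + 2 + 288\right) = - 30 \left(290 + 2 \sqrt{7}\right) = -8700 - 60 \sqrt{7}$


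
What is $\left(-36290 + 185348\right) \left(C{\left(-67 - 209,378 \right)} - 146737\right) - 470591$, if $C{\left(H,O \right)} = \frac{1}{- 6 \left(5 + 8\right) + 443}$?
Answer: $- \frac{7983569783947}{365} \approx -2.1873 \cdot 10^{10}$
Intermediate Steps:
$C{\left(H,O \right)} = \frac{1}{365}$ ($C{\left(H,O \right)} = \frac{1}{\left(-6\right) 13 + 443} = \frac{1}{-78 + 443} = \frac{1}{365}$)
$\left(-36290 + 185348\right) \left(C{\left(-67 - 209,378 \right)} - 146737\right) - 470591 = \left(-36290 + 185348\right) \left(\frac{1}{365} - 146737\right) - 470591 = 149058 \left(- \frac{53559004}{365}\right) - 470591 = - \frac{7983398018232}{365} - 470591 = - \frac{7983569783947}{365}$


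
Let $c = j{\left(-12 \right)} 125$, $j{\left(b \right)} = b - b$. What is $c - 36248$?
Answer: $-36248$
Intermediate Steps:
$j{\left(b \right)} = 0$
$c = 0$ ($c = 0 \cdot 125 = 0$)
$c - 36248 = 0 - 36248 = -36248$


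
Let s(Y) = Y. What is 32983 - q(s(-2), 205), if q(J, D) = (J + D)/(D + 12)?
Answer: 1022444/31 ≈ 32982.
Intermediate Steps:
q(J, D) = (D + J)/(12 + D)
32983 - q(s(-2), 205) = 32983 - (205 - 2)/(12 + 205) = 32983 - 203/217 = 32983 - 1*29/31 = 32983 - 29/31 = 1022444/31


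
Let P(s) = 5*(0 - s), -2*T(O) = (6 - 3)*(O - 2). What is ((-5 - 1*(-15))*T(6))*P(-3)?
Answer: -900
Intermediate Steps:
T(O) = 3 - 3*O/2 (T(O) = -(6 - 3)*(O - 2)/2 = -3*(-2 + O)/2 = -(-6 + 3*O)/2 = 3 - 3*O/2)
P(s) = -5*s (P(s) = 5*(-s) = -5*s)
((-5 - 1*(-15))*T(6))*P(-3) = ((-5 - 1*(-15))*(3 - 3/2*6))*(-5*(-3)) = ((-5 + 15)*(3 - 9))*15 = (10*(-6))*15 = -60*15 = -900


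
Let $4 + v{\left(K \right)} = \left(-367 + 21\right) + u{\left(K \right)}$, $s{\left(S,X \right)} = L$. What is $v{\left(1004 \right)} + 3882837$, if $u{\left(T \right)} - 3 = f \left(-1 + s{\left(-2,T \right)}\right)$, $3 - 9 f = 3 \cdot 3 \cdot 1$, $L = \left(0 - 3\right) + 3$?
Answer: $\frac{11647472}{3} \approx 3.8825 \cdot 10^{6}$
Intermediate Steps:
$L = 0$ ($L = -3 + 3 = 0$)
$s{\left(S,X \right)} = 0$
$f = - \frac{2}{3}$ ($f = \frac{1}{3} - \frac{3 \cdot 3 \cdot 1}{9} = \frac{1}{3} - \frac{9 \cdot 1}{9} = \frac{1}{3} - 1 = - \frac{2}{3} \approx -0.66667$)
$u{\left(T \right)} = \frac{11}{3}$ ($u{\left(T \right)} = 3 - \frac{2 \left(-1 + 0\right)}{3} = 3 - - \frac{2}{3} = 3 + \frac{2}{3} = \frac{11}{3}$)
$v{\left(K \right)} = - \frac{1039}{3}$ ($v{\left(K \right)} = -4 + \left(\left(-367 + 21\right) + \frac{11}{3}\right) = -4 + \left(-346 + \frac{11}{3}\right) = -4 - \frac{1027}{3} = - \frac{1039}{3}$)
$v{\left(1004 \right)} + 3882837 = - \frac{1039}{3} + 3882837 = \frac{11647472}{3}$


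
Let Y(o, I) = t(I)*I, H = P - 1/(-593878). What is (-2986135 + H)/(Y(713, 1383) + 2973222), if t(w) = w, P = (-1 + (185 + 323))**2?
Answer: -180082681723/322403894762 ≈ -0.55856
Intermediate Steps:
P = 257049 (P = (-1 + 508)**2 = 507**2 = 257049)
H = 152655746023/593878 (H = 257049 - 1/(-593878) = 257049 - 1*(-1/593878) = 257049 + 1/593878 = 152655746023/593878 ≈ 2.5705e+5)
Y(o, I) = I**2 (Y(o, I) = I*I = I**2)
(-2986135 + H)/(Y(713, 1383) + 2973222) = (-2986135 + 152655746023/593878)/(1383**2 + 2973222) = -1620744135507/(593878*(1912689 + 2973222)) = -1620744135507/593878/4885911 = -1620744135507/593878*1/4885911 = -180082681723/322403894762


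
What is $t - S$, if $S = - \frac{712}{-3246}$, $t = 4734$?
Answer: $\frac{7682926}{1623} \approx 4733.8$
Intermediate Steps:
$S = \frac{356}{1623}$ ($S = \left(-712\right) \left(- \frac{1}{3246}\right) = \frac{356}{1623} \approx 0.21935$)
$t - S = 4734 - \frac{356}{1623} = \frac{7682926}{1623}$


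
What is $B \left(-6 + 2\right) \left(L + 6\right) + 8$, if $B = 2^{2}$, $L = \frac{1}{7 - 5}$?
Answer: $-96$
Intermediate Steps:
$L = \frac{1}{2} \approx 0.5$
$B = 4$
$B \left(-6 + 2\right) \left(L + 6\right) + 8 = 4 \left(-6 + 2\right) \left(\frac{1}{2} + 6\right) + 8 = 4 \left(\left(-4\right) \frac{13}{2}\right) + 8 = 4 \left(-26\right) + 8 = -104 + 8 = -96$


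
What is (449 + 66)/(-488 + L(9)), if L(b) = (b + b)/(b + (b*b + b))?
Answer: -5665/5366 ≈ -1.0557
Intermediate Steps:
L(b) = 2*b/(b**2 + 2*b) (L(b) = (2*b)/(b + (b**2 + b)) = (2*b)/(b + (b + b**2)) = (2*b)/(b**2 + 2*b) = 2*b/(b**2 + 2*b))
(449 + 66)/(-488 + L(9)) = (449 + 66)/(-488 + 2/(2 + 9)) = 515/(-488 + 2/11) = 515/(-5366/11) = 515*(-11/5366) = -5665/5366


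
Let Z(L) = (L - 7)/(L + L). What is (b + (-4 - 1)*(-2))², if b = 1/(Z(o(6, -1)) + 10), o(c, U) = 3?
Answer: 80089/784 ≈ 102.15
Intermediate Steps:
Z(L) = (-7 + L)/(2*L) (Z(L) = (-7 + L)/((2*L)) = (-7 + L)*(1/(2*L)) = (-7 + L)/(2*L))
b = 3/28 (b = 1/((½)*(-7 + 3)/3 + 10) = 1/((½)*(⅓)*(-4) + 10) = 1/(-⅔ + 10) = 1/(28/3) = 3/28 ≈ 0.10714)
(b + (-4 - 1)*(-2))² = (3/28 + (-4 - 1)*(-2))² = (3/28 - 5*(-2))² = (3/28 + 10)² = (283/28)² = 80089/784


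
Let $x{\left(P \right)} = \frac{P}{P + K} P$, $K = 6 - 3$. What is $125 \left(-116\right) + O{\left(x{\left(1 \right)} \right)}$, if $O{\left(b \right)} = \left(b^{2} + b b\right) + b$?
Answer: $- \frac{115997}{8} \approx -14500.0$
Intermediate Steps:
$K = 3$ ($K = 6 - 3 = 3$)
$x{\left(P \right)} = \frac{P^{2}}{3 + P}$ ($x{\left(P \right)} = \frac{P}{P + 3} P = \frac{P}{3 + P} P = \frac{P^{2}}{3 + P}$)
$O{\left(b \right)} = b + 2 b^{2}$ ($O{\left(b \right)} = \left(b^{2} + b^{2}\right) + b = 2 b^{2} + b = b + 2 b^{2}$)
$125 \left(-116\right) + O{\left(x{\left(1 \right)} \right)} = 125 \left(-116\right) + \frac{1^{2}}{3 + 1} \left(1 + 2 \frac{1^{2}}{3 + 1}\right) = -14500 + 1 \cdot \frac{1}{4} \left(1 + 2 \cdot 1 \cdot \frac{1}{4}\right) = -14500 + \frac{1 + 2 \cdot \frac{1}{4}}{4} = -14500 + \frac{1 + \frac{1}{2}}{4} = -14500 + \frac{1}{4} \cdot \frac{3}{2} = -14500 + \frac{3}{8} = - \frac{115997}{8}$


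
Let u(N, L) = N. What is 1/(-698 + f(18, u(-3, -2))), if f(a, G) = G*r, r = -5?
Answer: -1/683 ≈ -0.0014641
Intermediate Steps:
f(a, G) = -5*G (f(a, G) = G*(-5) = -5*G)
1/(-698 + f(18, u(-3, -2))) = 1/(-698 - 5*(-3)) = 1/(-698 + 15) = 1/(-683) = -1/683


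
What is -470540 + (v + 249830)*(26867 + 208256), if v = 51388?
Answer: 70822809274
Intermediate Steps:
-470540 + (v + 249830)*(26867 + 208256) = -470540 + (51388 + 249830)*(26867 + 208256) = -470540 + 301218*235123 = -470540 + 70823279814 = 70822809274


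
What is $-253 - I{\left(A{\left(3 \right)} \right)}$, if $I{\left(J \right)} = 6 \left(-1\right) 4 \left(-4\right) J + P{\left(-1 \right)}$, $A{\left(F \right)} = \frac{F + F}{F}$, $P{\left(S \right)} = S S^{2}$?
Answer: $-444$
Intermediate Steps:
$P{\left(S \right)} = S^{3}$
$A{\left(F \right)} = 2$ ($A{\left(F \right)} = \frac{2 F}{F} = 2$)
$I{\left(J \right)} = -1 + 96 J$ ($I{\left(J \right)} = 6 \left(-1\right) 4 \left(-4\right) J + \left(-1\right)^{3} = \left(-6\right) 4 \left(-4\right) J - 1 = \left(-24\right) \left(-4\right) J - 1 = 96 J - 1 = -1 + 96 J$)
$-253 - I{\left(A{\left(3 \right)} \right)} = -253 - \left(-1 + 96 \cdot 2\right) = -253 - \left(-1 + 192\right) = -253 - 191 = -444$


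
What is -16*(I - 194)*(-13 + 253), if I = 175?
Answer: 72960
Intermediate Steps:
-16*(I - 194)*(-13 + 253) = -16*(175 - 194)*(-13 + 253) = -(-304)*240 = -16*(-4560) = 72960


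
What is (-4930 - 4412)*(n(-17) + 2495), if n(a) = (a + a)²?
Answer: -34107642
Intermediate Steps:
n(a) = 4*a² (n(a) = (2*a)² = 4*a²)
(-4930 - 4412)*(n(-17) + 2495) = (-4930 - 4412)*(4*(-17)² + 2495) = -9342*(4*289 + 2495) = -9342*(1156 + 2495) = -9342*3651 = -34107642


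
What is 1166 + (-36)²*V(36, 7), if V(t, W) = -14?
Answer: -16978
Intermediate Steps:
1166 + (-36)²*V(36, 7) = 1166 + (-36)²*(-14) = 1166 + 1296*(-14) = 1166 - 18144 = -16978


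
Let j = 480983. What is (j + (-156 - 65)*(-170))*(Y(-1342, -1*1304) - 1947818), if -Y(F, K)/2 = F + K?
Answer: -1007302684878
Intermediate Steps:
Y(F, K) = -2*F - 2*K (Y(F, K) = -2*(F + K) = -2*F - 2*K)
(j + (-156 - 65)*(-170))*(Y(-1342, -1*1304) - 1947818) = (480983 + (-156 - 65)*(-170))*((-2*(-1342) - (-2)*1304) - 1947818) = (480983 - 221*(-170))*((2684 - 2*(-1304)) - 1947818) = (480983 + 37570)*((2684 + 2608) - 1947818) = 518553*(5292 - 1947818) = 518553*(-1942526) = -1007302684878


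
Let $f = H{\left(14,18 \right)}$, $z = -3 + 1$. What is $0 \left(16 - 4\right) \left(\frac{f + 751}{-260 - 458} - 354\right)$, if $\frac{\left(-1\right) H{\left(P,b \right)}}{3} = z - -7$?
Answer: $0$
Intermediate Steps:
$z = -2$
$H{\left(P,b \right)} = -15$ ($H{\left(P,b \right)} = - 3 \left(-2 - -7\right) = - 3 \left(-2 + 7\right) = \left(-3\right) 5 = -15$)
$f = -15$
$0 \left(16 - 4\right) \left(\frac{f + 751}{-260 - 458} - 354\right) = 0 \left(16 - 4\right) \left(\frac{-15 + 751}{-260 - 458} - 354\right) = 0 \cdot 12 \left(\frac{736}{-718} - 354\right) = 0 \left(736 \left(- \frac{1}{718}\right) - 354\right) = 0 \left(- \frac{368}{359} - 354\right) = 0 \left(- \frac{127454}{359}\right) = 0$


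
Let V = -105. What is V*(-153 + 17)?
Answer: 14280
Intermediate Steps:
V*(-153 + 17) = -105*(-153 + 17) = -105*(-136) = 14280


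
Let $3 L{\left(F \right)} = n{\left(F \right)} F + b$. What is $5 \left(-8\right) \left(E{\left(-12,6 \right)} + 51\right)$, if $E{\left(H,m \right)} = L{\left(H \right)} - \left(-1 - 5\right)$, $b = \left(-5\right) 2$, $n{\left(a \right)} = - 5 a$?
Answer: $\frac{22360}{3} \approx 7453.3$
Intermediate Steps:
$b = -10$
$L{\left(F \right)} = - \frac{10}{3} - \frac{5 F^{2}}{3}$ ($L{\left(F \right)} = \frac{- 5 F F - 10}{3} = \frac{- 5 F^{2} - 10}{3} = \frac{-10 - 5 F^{2}}{3} = - \frac{10}{3} - \frac{5 F^{2}}{3}$)
$E{\left(H,m \right)} = \frac{8}{3} - \frac{5 H^{2}}{3}$ ($E{\left(H,m \right)} = \left(- \frac{10}{3} - \frac{5 H^{2}}{3}\right) - \left(-1 - 5\right) = \left(- \frac{10}{3} - \frac{5 H^{2}}{3}\right) - -6 = \left(- \frac{10}{3} - \frac{5 H^{2}}{3}\right) + 6 = \frac{8}{3} - \frac{5 H^{2}}{3}$)
$5 \left(-8\right) \left(E{\left(-12,6 \right)} + 51\right) = 5 \left(-8\right) \left(\left(\frac{8}{3} - \frac{5 \left(-12\right)^{2}}{3}\right) + 51\right) = - 40 \left(\left(\frac{8}{3} - 240\right) + 51\right) = - 40 \left(- \frac{712}{3} + 51\right) = \left(-40\right) \left(- \frac{559}{3}\right) = \frac{22360}{3}$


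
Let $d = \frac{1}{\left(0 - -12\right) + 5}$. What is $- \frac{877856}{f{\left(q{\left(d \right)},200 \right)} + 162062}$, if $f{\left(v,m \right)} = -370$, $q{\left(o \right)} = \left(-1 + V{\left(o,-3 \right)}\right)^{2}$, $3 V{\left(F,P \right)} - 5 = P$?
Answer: $- \frac{219464}{40423} \approx -5.4292$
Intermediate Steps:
$V{\left(F,P \right)} = \frac{5}{3} + \frac{P}{3}$
$d = \frac{1}{17}$ ($d = \frac{1}{\left(0 + 12\right) + 5} = \frac{1}{12 + 5} = \frac{1}{17} \approx 0.058824$)
$q{\left(o \right)} = \frac{1}{9}$ ($q{\left(o \right)} = \left(-1 + \left(\frac{5}{3} + \frac{1}{3} \left(-3\right)\right)\right)^{2} = \left(-1 + \left(\frac{5}{3} - 1\right)\right)^{2} = \left(-1 + \frac{2}{3}\right)^{2} = \left(- \frac{1}{3}\right)^{2} = \frac{1}{9}$)
$- \frac{877856}{f{\left(q{\left(d \right)},200 \right)} + 162062} = - \frac{877856}{-370 + 162062} = - \frac{877856}{161692} = \left(-877856\right) \frac{1}{161692} = - \frac{219464}{40423}$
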